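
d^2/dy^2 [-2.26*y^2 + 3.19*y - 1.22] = -4.52000000000000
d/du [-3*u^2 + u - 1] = 1 - 6*u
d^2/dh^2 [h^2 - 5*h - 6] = 2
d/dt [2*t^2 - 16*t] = 4*t - 16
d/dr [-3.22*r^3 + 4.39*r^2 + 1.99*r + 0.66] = -9.66*r^2 + 8.78*r + 1.99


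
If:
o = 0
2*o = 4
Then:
No Solution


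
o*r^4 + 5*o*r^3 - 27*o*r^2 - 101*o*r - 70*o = (r - 5)*(r + 2)*(r + 7)*(o*r + o)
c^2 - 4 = (c - 2)*(c + 2)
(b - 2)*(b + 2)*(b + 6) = b^3 + 6*b^2 - 4*b - 24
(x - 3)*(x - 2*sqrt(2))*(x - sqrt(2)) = x^3 - 3*sqrt(2)*x^2 - 3*x^2 + 4*x + 9*sqrt(2)*x - 12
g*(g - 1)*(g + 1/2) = g^3 - g^2/2 - g/2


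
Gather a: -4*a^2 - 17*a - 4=-4*a^2 - 17*a - 4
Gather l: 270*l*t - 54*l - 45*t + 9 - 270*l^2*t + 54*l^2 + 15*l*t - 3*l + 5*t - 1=l^2*(54 - 270*t) + l*(285*t - 57) - 40*t + 8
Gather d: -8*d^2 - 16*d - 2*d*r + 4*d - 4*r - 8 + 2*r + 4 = -8*d^2 + d*(-2*r - 12) - 2*r - 4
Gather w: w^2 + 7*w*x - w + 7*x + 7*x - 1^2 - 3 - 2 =w^2 + w*(7*x - 1) + 14*x - 6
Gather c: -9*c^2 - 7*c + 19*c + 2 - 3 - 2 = -9*c^2 + 12*c - 3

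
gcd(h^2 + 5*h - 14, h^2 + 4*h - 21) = h + 7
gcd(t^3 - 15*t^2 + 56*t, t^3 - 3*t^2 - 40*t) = t^2 - 8*t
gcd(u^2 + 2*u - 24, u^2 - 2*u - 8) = u - 4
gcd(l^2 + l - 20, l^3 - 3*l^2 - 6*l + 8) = l - 4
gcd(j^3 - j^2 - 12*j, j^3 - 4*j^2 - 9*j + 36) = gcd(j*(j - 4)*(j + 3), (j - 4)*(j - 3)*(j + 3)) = j^2 - j - 12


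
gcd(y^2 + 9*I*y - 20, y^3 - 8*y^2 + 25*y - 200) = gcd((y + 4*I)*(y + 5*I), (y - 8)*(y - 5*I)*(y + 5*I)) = y + 5*I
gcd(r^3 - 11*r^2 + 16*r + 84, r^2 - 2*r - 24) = r - 6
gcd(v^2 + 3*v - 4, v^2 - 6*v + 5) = v - 1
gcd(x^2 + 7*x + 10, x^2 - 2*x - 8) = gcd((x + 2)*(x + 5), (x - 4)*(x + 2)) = x + 2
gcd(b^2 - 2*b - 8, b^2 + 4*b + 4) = b + 2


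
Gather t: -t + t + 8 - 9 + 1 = 0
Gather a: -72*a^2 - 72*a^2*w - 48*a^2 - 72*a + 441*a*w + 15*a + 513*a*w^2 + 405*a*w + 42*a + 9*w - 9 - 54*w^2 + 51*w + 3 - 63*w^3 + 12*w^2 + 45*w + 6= a^2*(-72*w - 120) + a*(513*w^2 + 846*w - 15) - 63*w^3 - 42*w^2 + 105*w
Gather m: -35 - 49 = -84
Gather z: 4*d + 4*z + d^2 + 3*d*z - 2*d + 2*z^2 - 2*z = d^2 + 2*d + 2*z^2 + z*(3*d + 2)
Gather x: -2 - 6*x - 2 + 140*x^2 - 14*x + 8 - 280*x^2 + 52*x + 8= -140*x^2 + 32*x + 12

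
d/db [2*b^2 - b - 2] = 4*b - 1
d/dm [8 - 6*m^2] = -12*m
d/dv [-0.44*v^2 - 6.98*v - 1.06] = -0.88*v - 6.98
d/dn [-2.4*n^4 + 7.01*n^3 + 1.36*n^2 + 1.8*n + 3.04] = -9.6*n^3 + 21.03*n^2 + 2.72*n + 1.8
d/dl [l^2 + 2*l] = 2*l + 2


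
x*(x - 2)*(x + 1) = x^3 - x^2 - 2*x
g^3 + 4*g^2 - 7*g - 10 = (g - 2)*(g + 1)*(g + 5)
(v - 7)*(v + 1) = v^2 - 6*v - 7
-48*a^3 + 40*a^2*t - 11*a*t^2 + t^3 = (-4*a + t)^2*(-3*a + t)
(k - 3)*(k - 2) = k^2 - 5*k + 6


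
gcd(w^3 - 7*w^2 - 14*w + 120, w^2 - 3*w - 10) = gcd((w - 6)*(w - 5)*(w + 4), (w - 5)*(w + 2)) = w - 5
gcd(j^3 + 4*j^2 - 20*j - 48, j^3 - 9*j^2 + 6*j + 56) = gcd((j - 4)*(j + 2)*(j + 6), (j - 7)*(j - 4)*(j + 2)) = j^2 - 2*j - 8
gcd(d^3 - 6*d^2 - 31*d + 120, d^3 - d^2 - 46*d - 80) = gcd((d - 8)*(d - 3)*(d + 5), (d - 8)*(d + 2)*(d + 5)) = d^2 - 3*d - 40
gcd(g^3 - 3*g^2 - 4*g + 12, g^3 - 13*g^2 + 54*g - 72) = g - 3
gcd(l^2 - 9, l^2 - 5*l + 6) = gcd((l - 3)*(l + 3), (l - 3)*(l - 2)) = l - 3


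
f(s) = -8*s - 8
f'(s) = -8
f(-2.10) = 8.80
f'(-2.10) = -8.00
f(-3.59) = 20.72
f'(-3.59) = -8.00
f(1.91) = -23.28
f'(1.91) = -8.00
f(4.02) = -40.16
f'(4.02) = -8.00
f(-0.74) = -2.08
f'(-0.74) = -8.00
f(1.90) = -23.20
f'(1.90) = -8.00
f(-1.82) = 6.56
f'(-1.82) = -8.00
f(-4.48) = 27.84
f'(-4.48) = -8.00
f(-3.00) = 16.00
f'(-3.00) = -8.00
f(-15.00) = 112.00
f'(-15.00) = -8.00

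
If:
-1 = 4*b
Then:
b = -1/4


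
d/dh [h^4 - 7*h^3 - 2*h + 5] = 4*h^3 - 21*h^2 - 2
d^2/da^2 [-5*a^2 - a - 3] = -10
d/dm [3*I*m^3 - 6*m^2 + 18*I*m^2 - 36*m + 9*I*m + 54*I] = 9*I*m^2 + m*(-12 + 36*I) - 36 + 9*I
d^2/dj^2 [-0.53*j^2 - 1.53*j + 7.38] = -1.06000000000000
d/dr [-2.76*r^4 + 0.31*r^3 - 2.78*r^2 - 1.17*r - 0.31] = -11.04*r^3 + 0.93*r^2 - 5.56*r - 1.17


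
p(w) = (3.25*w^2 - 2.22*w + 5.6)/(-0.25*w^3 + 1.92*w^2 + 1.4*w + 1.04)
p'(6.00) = 1.96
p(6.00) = 4.45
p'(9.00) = 31.71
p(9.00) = -19.01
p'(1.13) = -0.47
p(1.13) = 1.54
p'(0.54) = -2.69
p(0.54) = 2.31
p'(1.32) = -0.22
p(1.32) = 1.47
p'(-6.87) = 0.11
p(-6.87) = 1.07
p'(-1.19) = 4.64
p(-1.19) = 5.11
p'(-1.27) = 4.12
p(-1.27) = 4.76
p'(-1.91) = 1.66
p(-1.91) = 3.05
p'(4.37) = 0.72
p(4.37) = 2.52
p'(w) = (6.5*w - 2.22)/(-0.25*w^3 + 1.92*w^2 + 1.4*w + 1.04) + (0.75*w^2 - 3.84*w - 1.4)*(3.25*w^2 - 2.22*w + 5.6)/(-0.25*w^3 + 1.92*w^2 + 1.4*w + 1.04)^2 = (0.8125*w^4 - 1.11*w^3 + 13.0124*w^2 - 14.744*w - 10.1488)/(0.0625*w^6 - 0.96*w^5 + 2.9864*w^4 + 4.856*w^3 + 5.9536*w^2 + 2.912*w + 1.0816)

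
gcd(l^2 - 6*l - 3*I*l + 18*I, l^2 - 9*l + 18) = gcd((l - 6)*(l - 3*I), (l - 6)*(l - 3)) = l - 6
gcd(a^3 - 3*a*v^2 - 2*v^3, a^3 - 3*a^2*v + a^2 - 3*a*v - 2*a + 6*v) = 1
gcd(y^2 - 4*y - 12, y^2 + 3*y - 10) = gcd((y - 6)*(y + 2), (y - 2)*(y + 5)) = 1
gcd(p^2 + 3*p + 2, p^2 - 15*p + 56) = 1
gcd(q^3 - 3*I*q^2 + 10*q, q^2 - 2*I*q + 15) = q - 5*I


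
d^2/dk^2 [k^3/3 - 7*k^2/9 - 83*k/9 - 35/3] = 2*k - 14/9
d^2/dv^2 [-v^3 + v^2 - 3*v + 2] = 2 - 6*v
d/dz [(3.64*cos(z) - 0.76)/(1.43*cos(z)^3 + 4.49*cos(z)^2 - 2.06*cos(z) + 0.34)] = (10.4104*cos(z)^3 + 13.0832*cos(z)^2 - 6.8248*cos(z) + 0.328)*sin(z)/(2.0449*cos(z)^6 + 12.8414*cos(z)^5 + 14.2685*cos(z)^4 - 17.5264*cos(z)^3 + 7.2968*cos(z)^2 - 1.4008*cos(z) + 0.1156)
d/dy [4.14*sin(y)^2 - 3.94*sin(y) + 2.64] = (8.28*sin(y) - 3.94)*cos(y)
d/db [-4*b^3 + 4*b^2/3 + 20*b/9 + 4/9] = -12*b^2 + 8*b/3 + 20/9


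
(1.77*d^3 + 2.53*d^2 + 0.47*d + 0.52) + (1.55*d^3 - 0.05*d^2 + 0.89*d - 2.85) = 3.32*d^3 + 2.48*d^2 + 1.36*d - 2.33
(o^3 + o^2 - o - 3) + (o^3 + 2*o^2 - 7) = 2*o^3 + 3*o^2 - o - 10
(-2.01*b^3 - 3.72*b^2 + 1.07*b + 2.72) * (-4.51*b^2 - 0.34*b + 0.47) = 9.0651*b^5 + 17.4606*b^4 - 4.5056*b^3 - 14.3794*b^2 - 0.4219*b + 1.2784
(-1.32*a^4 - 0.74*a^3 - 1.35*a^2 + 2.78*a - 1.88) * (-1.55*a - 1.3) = 2.046*a^5 + 2.863*a^4 + 3.0545*a^3 - 2.554*a^2 - 0.7*a + 2.444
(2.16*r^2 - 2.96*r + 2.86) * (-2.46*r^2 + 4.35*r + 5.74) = -5.3136*r^4 + 16.6776*r^3 - 7.5132*r^2 - 4.5494*r + 16.4164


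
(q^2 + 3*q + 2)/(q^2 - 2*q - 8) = (q + 1)/(q - 4)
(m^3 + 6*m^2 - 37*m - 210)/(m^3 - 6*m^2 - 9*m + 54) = (m^2 + 12*m + 35)/(m^2 - 9)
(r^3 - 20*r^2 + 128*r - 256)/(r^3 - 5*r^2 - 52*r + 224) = (r - 8)/(r + 7)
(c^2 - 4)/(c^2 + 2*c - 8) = (c + 2)/(c + 4)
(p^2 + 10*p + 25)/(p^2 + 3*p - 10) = (p + 5)/(p - 2)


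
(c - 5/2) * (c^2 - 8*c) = c^3 - 21*c^2/2 + 20*c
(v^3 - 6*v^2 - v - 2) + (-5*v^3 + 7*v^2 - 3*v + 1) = -4*v^3 + v^2 - 4*v - 1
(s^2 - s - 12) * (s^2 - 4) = s^4 - s^3 - 16*s^2 + 4*s + 48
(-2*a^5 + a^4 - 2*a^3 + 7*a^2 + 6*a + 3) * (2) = -4*a^5 + 2*a^4 - 4*a^3 + 14*a^2 + 12*a + 6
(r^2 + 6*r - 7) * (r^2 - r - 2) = r^4 + 5*r^3 - 15*r^2 - 5*r + 14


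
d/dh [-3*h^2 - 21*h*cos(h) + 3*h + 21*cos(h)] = 21*h*sin(h) - 6*h - 21*sqrt(2)*sin(h + pi/4) + 3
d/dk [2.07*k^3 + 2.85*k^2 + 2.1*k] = 6.21*k^2 + 5.7*k + 2.1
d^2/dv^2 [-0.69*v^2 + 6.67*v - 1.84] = -1.38000000000000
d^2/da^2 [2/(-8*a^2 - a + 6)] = 4*(64*a^2 + 8*a - (16*a + 1)^2 - 48)/(8*a^2 + a - 6)^3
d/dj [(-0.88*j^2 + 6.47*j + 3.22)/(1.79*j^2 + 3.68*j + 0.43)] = (-14.8197*j^2 - 12.2844*j - 9.0675)/(3.2041*j^4 + 13.1744*j^3 + 15.0818*j^2 + 3.1648*j + 0.1849)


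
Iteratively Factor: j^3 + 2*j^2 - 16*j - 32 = (j + 4)*(j^2 - 2*j - 8) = (j - 4)*(j + 4)*(j + 2)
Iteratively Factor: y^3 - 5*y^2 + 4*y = (y - 4)*(y^2 - y) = y*(y - 4)*(y - 1)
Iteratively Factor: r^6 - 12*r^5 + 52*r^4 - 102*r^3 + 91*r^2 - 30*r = (r - 3)*(r^5 - 9*r^4 + 25*r^3 - 27*r^2 + 10*r) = (r - 5)*(r - 3)*(r^4 - 4*r^3 + 5*r^2 - 2*r) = r*(r - 5)*(r - 3)*(r^3 - 4*r^2 + 5*r - 2) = r*(r - 5)*(r - 3)*(r - 2)*(r^2 - 2*r + 1) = r*(r - 5)*(r - 3)*(r - 2)*(r - 1)*(r - 1)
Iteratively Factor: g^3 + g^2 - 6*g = (g + 3)*(g^2 - 2*g) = g*(g + 3)*(g - 2)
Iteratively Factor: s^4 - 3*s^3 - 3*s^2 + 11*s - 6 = (s - 3)*(s^3 - 3*s + 2) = (s - 3)*(s - 1)*(s^2 + s - 2) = (s - 3)*(s - 1)*(s + 2)*(s - 1)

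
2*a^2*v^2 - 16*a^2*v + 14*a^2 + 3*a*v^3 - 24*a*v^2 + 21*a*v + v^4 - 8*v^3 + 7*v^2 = (a + v)*(2*a + v)*(v - 7)*(v - 1)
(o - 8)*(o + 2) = o^2 - 6*o - 16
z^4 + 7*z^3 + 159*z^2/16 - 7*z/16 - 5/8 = (z - 1/4)*(z + 1/4)*(z + 2)*(z + 5)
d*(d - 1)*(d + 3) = d^3 + 2*d^2 - 3*d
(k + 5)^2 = k^2 + 10*k + 25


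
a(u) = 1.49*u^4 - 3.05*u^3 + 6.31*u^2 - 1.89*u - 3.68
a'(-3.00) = -283.02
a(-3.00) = 261.82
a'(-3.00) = -283.02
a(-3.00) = 261.82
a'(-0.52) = -11.76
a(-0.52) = -0.45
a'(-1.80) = -89.01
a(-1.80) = 53.60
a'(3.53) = 190.80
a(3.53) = 165.47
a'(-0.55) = -12.59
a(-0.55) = -0.09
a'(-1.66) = -75.32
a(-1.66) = 42.11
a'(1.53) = 17.35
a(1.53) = 5.44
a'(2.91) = 104.22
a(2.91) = 75.94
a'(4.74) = 487.07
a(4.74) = 556.46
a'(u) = 5.96*u^3 - 9.15*u^2 + 12.62*u - 1.89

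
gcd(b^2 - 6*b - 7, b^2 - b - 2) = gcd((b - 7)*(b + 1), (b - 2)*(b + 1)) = b + 1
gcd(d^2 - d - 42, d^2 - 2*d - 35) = d - 7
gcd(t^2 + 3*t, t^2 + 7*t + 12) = t + 3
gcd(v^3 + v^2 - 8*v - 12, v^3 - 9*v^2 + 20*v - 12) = 1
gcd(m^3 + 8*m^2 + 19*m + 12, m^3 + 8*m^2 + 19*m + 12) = m^3 + 8*m^2 + 19*m + 12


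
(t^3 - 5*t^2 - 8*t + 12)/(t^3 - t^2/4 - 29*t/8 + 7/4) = 8*(t^2 - 7*t + 6)/(8*t^2 - 18*t + 7)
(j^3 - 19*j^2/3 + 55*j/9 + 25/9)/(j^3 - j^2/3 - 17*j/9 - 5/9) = (j - 5)/(j + 1)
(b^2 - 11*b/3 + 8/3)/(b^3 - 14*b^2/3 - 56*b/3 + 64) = (b - 1)/(b^2 - 2*b - 24)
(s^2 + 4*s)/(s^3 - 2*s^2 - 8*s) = (s + 4)/(s^2 - 2*s - 8)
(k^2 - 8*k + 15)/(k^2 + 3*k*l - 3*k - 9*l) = (k - 5)/(k + 3*l)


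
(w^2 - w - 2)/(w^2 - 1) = (w - 2)/(w - 1)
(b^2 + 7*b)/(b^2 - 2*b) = (b + 7)/(b - 2)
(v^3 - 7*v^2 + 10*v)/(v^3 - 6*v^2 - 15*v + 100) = v*(v - 2)/(v^2 - v - 20)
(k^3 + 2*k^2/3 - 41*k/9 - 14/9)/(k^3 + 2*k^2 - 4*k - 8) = (9*k^2 + 24*k + 7)/(9*(k^2 + 4*k + 4))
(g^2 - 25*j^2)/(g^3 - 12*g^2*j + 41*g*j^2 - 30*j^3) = (g + 5*j)/(g^2 - 7*g*j + 6*j^2)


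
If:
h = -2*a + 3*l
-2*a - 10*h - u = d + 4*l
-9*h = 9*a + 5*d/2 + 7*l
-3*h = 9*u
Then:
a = -97*u/4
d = 877*u/6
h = -3*u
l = -103*u/6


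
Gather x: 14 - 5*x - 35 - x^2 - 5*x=-x^2 - 10*x - 21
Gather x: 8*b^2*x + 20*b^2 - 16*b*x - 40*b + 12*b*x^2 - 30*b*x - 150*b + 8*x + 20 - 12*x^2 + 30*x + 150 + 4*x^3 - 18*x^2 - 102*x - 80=20*b^2 - 190*b + 4*x^3 + x^2*(12*b - 30) + x*(8*b^2 - 46*b - 64) + 90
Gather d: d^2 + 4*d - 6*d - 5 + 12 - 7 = d^2 - 2*d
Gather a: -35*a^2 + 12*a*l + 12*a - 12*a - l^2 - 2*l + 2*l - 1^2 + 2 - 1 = -35*a^2 + 12*a*l - l^2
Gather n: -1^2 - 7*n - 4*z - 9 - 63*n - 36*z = -70*n - 40*z - 10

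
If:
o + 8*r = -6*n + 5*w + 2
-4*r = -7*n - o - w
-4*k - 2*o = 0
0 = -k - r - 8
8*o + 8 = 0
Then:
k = 1/2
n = -94/41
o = -1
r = -17/2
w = -695/41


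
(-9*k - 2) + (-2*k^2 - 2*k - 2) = -2*k^2 - 11*k - 4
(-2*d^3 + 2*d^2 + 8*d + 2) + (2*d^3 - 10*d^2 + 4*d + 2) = -8*d^2 + 12*d + 4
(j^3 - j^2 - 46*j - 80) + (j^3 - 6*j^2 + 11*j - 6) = 2*j^3 - 7*j^2 - 35*j - 86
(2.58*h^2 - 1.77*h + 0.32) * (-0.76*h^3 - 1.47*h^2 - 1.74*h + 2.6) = -1.9608*h^5 - 2.4474*h^4 - 2.1305*h^3 + 9.3174*h^2 - 5.1588*h + 0.832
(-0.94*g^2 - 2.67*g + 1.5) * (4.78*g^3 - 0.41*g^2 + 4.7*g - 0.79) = -4.4932*g^5 - 12.3772*g^4 + 3.8467*g^3 - 12.4214*g^2 + 9.1593*g - 1.185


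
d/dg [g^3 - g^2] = g*(3*g - 2)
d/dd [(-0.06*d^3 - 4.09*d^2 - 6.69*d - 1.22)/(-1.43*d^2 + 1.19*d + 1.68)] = (0.0858*d^4 - 0.142799999999999*d^3 - 14.7362*d^2 - 17.2316*d - 9.7874)/(2.0449*d^4 - 3.4034*d^3 - 3.3887*d^2 + 3.9984*d + 2.8224)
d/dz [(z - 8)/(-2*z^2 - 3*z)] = 2*(z^2 - 16*z - 12)/(z^2*(4*z^2 + 12*z + 9))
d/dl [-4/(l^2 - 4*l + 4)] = 8*(l - 2)/(l^2 - 4*l + 4)^2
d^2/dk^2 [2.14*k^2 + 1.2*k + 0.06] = 4.28000000000000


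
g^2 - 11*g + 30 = (g - 6)*(g - 5)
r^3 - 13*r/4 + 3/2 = (r - 3/2)*(r - 1/2)*(r + 2)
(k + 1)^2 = k^2 + 2*k + 1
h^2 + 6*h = h*(h + 6)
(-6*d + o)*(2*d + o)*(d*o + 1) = -12*d^3*o - 4*d^2*o^2 - 12*d^2 + d*o^3 - 4*d*o + o^2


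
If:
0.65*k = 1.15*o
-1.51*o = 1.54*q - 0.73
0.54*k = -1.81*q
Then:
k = 1.85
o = 1.05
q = -0.55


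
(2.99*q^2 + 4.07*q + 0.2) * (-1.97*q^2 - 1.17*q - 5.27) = -5.8903*q^4 - 11.5162*q^3 - 20.9132*q^2 - 21.6829*q - 1.054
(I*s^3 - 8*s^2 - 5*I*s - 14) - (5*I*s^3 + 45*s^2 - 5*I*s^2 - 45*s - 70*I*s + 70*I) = -4*I*s^3 - 53*s^2 + 5*I*s^2 + 45*s + 65*I*s - 14 - 70*I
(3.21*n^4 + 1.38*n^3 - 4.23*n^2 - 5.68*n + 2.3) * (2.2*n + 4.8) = 7.062*n^5 + 18.444*n^4 - 2.682*n^3 - 32.8*n^2 - 22.204*n + 11.04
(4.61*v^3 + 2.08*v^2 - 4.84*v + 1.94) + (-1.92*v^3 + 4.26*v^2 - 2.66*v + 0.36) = 2.69*v^3 + 6.34*v^2 - 7.5*v + 2.3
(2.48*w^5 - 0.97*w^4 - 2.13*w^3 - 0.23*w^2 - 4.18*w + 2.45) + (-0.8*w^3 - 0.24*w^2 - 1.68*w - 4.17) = 2.48*w^5 - 0.97*w^4 - 2.93*w^3 - 0.47*w^2 - 5.86*w - 1.72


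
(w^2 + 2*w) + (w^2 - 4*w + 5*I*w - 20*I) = 2*w^2 - 2*w + 5*I*w - 20*I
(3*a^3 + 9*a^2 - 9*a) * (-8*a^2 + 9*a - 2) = -24*a^5 - 45*a^4 + 147*a^3 - 99*a^2 + 18*a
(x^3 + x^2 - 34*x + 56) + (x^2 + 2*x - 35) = x^3 + 2*x^2 - 32*x + 21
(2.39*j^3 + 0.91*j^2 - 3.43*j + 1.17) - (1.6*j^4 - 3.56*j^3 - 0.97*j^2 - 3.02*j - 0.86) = -1.6*j^4 + 5.95*j^3 + 1.88*j^2 - 0.41*j + 2.03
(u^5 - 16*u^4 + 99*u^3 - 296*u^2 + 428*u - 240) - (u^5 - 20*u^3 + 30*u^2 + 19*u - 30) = -16*u^4 + 119*u^3 - 326*u^2 + 409*u - 210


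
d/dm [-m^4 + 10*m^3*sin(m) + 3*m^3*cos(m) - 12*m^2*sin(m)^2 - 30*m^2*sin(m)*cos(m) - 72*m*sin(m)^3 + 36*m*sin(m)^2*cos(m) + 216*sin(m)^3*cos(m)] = -3*m^3*sin(m) + 10*m^3*cos(m) - 4*m^3 + 60*m^2*sin(m)^2 - 24*m^2*sin(m)*cos(m) + 30*m^2*sin(m) + 9*m^2*cos(m) - 30*m^2 - 108*m*sin(m)^3 - 216*m*sin(m)^2*cos(m) - 24*m*sin(m)^2 - 60*m*sin(m)*cos(m) + 72*m*sin(m) - 864*sin(m)^4 - 72*sin(m)^3 + 36*sin(m)^2*cos(m) + 648*sin(m)^2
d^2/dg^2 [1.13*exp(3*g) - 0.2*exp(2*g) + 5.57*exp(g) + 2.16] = (10.17*exp(2*g) - 0.8*exp(g) + 5.57)*exp(g)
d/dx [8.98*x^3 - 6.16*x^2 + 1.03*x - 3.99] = 26.94*x^2 - 12.32*x + 1.03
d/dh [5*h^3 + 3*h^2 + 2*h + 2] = 15*h^2 + 6*h + 2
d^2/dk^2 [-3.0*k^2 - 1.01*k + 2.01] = -6.00000000000000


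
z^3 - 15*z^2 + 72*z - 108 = (z - 6)^2*(z - 3)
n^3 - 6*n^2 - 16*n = n*(n - 8)*(n + 2)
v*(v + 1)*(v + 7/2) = v^3 + 9*v^2/2 + 7*v/2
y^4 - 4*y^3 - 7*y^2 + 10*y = y*(y - 5)*(y - 1)*(y + 2)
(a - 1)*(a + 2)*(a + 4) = a^3 + 5*a^2 + 2*a - 8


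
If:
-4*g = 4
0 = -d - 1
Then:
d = -1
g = -1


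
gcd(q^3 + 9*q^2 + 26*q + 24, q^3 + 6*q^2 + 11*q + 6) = q^2 + 5*q + 6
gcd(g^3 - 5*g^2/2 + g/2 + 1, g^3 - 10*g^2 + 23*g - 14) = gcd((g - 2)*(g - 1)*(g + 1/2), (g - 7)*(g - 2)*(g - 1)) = g^2 - 3*g + 2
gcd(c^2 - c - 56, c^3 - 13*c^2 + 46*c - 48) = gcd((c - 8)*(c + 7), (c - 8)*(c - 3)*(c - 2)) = c - 8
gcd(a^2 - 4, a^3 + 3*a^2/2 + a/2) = 1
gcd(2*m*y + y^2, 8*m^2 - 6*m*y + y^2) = 1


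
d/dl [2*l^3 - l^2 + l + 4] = 6*l^2 - 2*l + 1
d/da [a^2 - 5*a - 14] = 2*a - 5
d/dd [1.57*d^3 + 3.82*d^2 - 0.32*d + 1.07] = 4.71*d^2 + 7.64*d - 0.32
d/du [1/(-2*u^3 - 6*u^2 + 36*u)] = 3*(u^2 + 2*u - 6)/(2*u^2*(u^2 + 3*u - 18)^2)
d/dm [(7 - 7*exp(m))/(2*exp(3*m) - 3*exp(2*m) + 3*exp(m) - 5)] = (28*exp(3*m) - 63*exp(2*m) + 42*exp(m) + 14)*exp(m)/(4*exp(6*m) - 12*exp(5*m) + 21*exp(4*m) - 38*exp(3*m) + 39*exp(2*m) - 30*exp(m) + 25)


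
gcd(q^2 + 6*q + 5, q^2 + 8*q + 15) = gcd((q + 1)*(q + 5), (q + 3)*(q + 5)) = q + 5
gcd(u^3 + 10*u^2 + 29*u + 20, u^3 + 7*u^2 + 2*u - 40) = u^2 + 9*u + 20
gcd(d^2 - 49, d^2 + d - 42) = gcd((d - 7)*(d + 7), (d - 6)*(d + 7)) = d + 7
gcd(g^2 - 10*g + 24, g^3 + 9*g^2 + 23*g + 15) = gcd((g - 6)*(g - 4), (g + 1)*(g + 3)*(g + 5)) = 1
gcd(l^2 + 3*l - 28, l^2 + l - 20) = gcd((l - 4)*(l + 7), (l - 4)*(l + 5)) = l - 4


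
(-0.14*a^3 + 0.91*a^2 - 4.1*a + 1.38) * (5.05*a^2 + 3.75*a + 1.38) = -0.707*a^5 + 4.0705*a^4 - 17.4857*a^3 - 7.1502*a^2 - 0.483*a + 1.9044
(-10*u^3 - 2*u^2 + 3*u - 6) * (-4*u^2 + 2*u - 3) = 40*u^5 - 12*u^4 + 14*u^3 + 36*u^2 - 21*u + 18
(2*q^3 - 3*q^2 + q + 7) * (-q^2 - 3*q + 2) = -2*q^5 - 3*q^4 + 12*q^3 - 16*q^2 - 19*q + 14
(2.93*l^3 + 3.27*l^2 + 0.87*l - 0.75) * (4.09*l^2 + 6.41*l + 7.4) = 11.9837*l^5 + 32.1556*l^4 + 46.201*l^3 + 26.7072*l^2 + 1.6305*l - 5.55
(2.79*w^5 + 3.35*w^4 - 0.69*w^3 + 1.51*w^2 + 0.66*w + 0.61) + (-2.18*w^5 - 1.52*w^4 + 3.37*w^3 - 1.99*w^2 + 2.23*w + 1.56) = 0.61*w^5 + 1.83*w^4 + 2.68*w^3 - 0.48*w^2 + 2.89*w + 2.17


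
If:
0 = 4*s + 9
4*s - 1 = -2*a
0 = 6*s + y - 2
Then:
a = 5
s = -9/4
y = 31/2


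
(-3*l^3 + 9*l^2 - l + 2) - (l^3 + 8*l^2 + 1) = -4*l^3 + l^2 - l + 1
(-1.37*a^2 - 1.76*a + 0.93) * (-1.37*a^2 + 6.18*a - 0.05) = 1.8769*a^4 - 6.0554*a^3 - 12.0824*a^2 + 5.8354*a - 0.0465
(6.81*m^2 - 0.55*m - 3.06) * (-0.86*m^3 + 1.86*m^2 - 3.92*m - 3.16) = -5.8566*m^5 + 13.1396*m^4 - 25.0866*m^3 - 25.0552*m^2 + 13.7332*m + 9.6696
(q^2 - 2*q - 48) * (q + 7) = q^3 + 5*q^2 - 62*q - 336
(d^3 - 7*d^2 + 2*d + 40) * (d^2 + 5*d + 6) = d^5 - 2*d^4 - 27*d^3 + 8*d^2 + 212*d + 240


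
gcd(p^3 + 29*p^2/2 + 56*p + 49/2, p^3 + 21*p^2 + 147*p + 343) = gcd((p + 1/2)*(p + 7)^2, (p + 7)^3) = p^2 + 14*p + 49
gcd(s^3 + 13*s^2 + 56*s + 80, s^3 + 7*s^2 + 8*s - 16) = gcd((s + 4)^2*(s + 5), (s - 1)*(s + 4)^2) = s^2 + 8*s + 16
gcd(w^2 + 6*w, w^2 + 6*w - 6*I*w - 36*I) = w + 6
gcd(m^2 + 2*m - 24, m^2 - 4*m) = m - 4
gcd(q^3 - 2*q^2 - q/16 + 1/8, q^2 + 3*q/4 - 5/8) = 1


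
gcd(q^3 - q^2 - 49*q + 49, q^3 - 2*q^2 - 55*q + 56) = q^2 + 6*q - 7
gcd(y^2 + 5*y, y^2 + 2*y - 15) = y + 5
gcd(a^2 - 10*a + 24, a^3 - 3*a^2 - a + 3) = 1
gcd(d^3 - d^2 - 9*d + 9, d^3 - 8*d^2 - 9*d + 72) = d^2 - 9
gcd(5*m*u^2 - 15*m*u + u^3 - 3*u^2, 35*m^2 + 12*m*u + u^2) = 5*m + u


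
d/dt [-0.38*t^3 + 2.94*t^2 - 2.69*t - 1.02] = -1.14*t^2 + 5.88*t - 2.69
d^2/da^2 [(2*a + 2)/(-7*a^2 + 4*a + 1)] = 4*(4*(a + 1)*(7*a - 2)^2 + 3*(7*a + 1)*(-7*a^2 + 4*a + 1))/(-7*a^2 + 4*a + 1)^3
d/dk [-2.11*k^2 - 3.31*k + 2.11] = -4.22*k - 3.31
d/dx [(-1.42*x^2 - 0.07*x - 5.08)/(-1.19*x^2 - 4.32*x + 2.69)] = (6.0511*x^2 - 19.73*x - 22.1339)/(1.4161*x^4 + 10.2816*x^3 + 12.2602*x^2 - 23.2416*x + 7.2361)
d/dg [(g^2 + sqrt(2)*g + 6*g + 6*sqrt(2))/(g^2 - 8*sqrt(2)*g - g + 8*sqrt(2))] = (-9*sqrt(2)*g^2 - 7*g^2 + 4*sqrt(2)*g + 54*sqrt(2) + 112)/(g^4 - 16*sqrt(2)*g^3 - 2*g^3 + 32*sqrt(2)*g^2 + 129*g^2 - 256*g - 16*sqrt(2)*g + 128)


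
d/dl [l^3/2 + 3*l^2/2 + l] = 3*l^2/2 + 3*l + 1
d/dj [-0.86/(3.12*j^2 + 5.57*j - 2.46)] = (5.3664*j + 4.7902)/(3.12*j^2 + 5.57*j - 2.46)^2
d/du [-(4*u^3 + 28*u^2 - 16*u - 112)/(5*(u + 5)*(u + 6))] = 4*(-u^4 - 22*u^3 - 171*u^2 - 476*u - 188)/(5*(u^4 + 22*u^3 + 181*u^2 + 660*u + 900))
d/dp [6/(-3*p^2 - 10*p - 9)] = 12*(3*p + 5)/(3*p^2 + 10*p + 9)^2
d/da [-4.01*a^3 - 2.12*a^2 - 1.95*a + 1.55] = -12.03*a^2 - 4.24*a - 1.95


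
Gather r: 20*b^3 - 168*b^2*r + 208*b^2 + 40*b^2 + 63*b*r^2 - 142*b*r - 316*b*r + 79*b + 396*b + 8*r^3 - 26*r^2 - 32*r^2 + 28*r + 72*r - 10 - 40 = 20*b^3 + 248*b^2 + 475*b + 8*r^3 + r^2*(63*b - 58) + r*(-168*b^2 - 458*b + 100) - 50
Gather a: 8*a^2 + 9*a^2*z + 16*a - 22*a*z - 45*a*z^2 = a^2*(9*z + 8) + a*(-45*z^2 - 22*z + 16)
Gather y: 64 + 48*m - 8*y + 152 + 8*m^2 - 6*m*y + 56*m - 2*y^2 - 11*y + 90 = 8*m^2 + 104*m - 2*y^2 + y*(-6*m - 19) + 306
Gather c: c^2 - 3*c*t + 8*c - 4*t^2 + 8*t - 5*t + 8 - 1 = c^2 + c*(8 - 3*t) - 4*t^2 + 3*t + 7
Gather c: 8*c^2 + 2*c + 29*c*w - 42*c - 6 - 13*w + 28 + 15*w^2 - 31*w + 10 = 8*c^2 + c*(29*w - 40) + 15*w^2 - 44*w + 32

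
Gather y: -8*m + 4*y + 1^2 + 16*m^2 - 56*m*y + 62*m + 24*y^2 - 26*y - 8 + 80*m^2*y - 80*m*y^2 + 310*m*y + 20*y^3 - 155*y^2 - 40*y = 16*m^2 + 54*m + 20*y^3 + y^2*(-80*m - 131) + y*(80*m^2 + 254*m - 62) - 7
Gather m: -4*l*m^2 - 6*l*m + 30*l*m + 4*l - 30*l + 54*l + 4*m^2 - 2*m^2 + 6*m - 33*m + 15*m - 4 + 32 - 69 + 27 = 28*l + m^2*(2 - 4*l) + m*(24*l - 12) - 14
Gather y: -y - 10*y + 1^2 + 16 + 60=77 - 11*y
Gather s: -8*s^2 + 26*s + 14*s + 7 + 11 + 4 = -8*s^2 + 40*s + 22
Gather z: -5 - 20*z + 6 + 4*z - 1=-16*z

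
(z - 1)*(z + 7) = z^2 + 6*z - 7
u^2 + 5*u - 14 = (u - 2)*(u + 7)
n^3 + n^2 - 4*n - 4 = (n - 2)*(n + 1)*(n + 2)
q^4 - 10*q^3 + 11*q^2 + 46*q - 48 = (q - 8)*(q - 3)*(q - 1)*(q + 2)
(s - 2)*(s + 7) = s^2 + 5*s - 14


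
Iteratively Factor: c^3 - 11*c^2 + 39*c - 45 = (c - 3)*(c^2 - 8*c + 15) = (c - 3)^2*(c - 5)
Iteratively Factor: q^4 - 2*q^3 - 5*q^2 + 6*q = (q - 3)*(q^3 + q^2 - 2*q) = q*(q - 3)*(q^2 + q - 2) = q*(q - 3)*(q - 1)*(q + 2)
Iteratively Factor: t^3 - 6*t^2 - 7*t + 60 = (t - 4)*(t^2 - 2*t - 15) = (t - 5)*(t - 4)*(t + 3)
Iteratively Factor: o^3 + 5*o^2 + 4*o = (o + 4)*(o^2 + o) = (o + 1)*(o + 4)*(o)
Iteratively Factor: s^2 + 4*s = (s + 4)*(s)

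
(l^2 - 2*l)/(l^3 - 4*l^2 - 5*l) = (2 - l)/(-l^2 + 4*l + 5)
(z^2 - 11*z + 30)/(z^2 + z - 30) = (z - 6)/(z + 6)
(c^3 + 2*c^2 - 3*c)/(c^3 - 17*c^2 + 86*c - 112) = c*(c^2 + 2*c - 3)/(c^3 - 17*c^2 + 86*c - 112)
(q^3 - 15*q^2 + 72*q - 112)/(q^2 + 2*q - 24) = (q^2 - 11*q + 28)/(q + 6)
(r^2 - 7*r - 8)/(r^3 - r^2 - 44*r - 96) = (r + 1)/(r^2 + 7*r + 12)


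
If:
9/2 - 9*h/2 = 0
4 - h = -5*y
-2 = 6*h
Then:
No Solution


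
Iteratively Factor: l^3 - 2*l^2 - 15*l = (l)*(l^2 - 2*l - 15) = l*(l + 3)*(l - 5)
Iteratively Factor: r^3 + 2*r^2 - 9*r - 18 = (r + 3)*(r^2 - r - 6) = (r - 3)*(r + 3)*(r + 2)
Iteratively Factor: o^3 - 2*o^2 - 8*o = (o)*(o^2 - 2*o - 8) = o*(o - 4)*(o + 2)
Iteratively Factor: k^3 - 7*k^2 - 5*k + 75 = (k - 5)*(k^2 - 2*k - 15) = (k - 5)^2*(k + 3)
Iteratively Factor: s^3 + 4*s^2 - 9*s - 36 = (s + 3)*(s^2 + s - 12) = (s + 3)*(s + 4)*(s - 3)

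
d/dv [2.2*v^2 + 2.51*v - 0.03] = 4.4*v + 2.51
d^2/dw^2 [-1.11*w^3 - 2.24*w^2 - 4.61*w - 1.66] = -6.66*w - 4.48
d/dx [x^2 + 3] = 2*x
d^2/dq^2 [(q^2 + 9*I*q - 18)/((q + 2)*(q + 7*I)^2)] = (2*q^4 + 26*I*q^3 + q^2*(-216 - 60*I) + q*(432 - 1048*I) + 1948 + 756*I)/(q^7 + q^6*(6 + 28*I) + q^5*(-282 + 168*I) + q^4*(-1756 - 1036*I) + q^3*(-1127 - 8008*I) + q^2*(12054 - 16464*I) + q*(28812 - 10976*I) + 19208)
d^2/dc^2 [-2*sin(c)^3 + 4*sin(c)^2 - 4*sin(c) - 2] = 18*sin(c)^3 - 16*sin(c)^2 - 8*sin(c) + 8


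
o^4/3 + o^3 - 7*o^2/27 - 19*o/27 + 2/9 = (o/3 + 1/3)*(o - 2/3)*(o - 1/3)*(o + 3)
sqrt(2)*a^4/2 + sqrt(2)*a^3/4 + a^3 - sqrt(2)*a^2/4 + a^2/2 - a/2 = a*(a - 1/2)*(a + sqrt(2))*(sqrt(2)*a/2 + sqrt(2)/2)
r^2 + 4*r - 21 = (r - 3)*(r + 7)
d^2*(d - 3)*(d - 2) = d^4 - 5*d^3 + 6*d^2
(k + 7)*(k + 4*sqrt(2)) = k^2 + 4*sqrt(2)*k + 7*k + 28*sqrt(2)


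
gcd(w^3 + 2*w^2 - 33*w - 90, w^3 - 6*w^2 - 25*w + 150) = w^2 - w - 30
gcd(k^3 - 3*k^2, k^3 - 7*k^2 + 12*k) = k^2 - 3*k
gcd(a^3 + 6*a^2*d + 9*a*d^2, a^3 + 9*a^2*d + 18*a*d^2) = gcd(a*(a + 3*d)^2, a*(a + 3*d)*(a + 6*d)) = a^2 + 3*a*d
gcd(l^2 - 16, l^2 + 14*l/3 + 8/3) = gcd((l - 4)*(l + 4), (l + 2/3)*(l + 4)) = l + 4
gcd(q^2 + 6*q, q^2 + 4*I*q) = q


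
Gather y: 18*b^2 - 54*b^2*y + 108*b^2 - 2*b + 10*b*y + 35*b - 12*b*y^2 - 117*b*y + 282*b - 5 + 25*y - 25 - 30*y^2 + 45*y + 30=126*b^2 + 315*b + y^2*(-12*b - 30) + y*(-54*b^2 - 107*b + 70)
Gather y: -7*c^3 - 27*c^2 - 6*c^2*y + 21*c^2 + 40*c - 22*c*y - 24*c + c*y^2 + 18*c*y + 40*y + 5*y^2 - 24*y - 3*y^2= -7*c^3 - 6*c^2 + 16*c + y^2*(c + 2) + y*(-6*c^2 - 4*c + 16)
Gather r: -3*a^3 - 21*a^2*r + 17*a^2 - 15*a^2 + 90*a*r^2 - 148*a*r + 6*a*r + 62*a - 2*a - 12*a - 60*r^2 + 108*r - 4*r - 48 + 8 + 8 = -3*a^3 + 2*a^2 + 48*a + r^2*(90*a - 60) + r*(-21*a^2 - 142*a + 104) - 32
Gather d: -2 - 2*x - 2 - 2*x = -4*x - 4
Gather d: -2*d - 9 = -2*d - 9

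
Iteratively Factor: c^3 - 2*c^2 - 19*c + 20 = (c + 4)*(c^2 - 6*c + 5) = (c - 1)*(c + 4)*(c - 5)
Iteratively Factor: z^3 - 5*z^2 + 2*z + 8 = (z + 1)*(z^2 - 6*z + 8) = (z - 2)*(z + 1)*(z - 4)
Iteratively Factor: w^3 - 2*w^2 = (w)*(w^2 - 2*w) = w^2*(w - 2)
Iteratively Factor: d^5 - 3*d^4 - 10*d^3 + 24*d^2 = (d - 4)*(d^4 + d^3 - 6*d^2) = d*(d - 4)*(d^3 + d^2 - 6*d) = d^2*(d - 4)*(d^2 + d - 6) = d^2*(d - 4)*(d + 3)*(d - 2)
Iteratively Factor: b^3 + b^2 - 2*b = (b + 2)*(b^2 - b) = b*(b + 2)*(b - 1)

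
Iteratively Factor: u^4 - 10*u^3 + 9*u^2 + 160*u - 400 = (u - 4)*(u^3 - 6*u^2 - 15*u + 100) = (u - 4)*(u + 4)*(u^2 - 10*u + 25) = (u - 5)*(u - 4)*(u + 4)*(u - 5)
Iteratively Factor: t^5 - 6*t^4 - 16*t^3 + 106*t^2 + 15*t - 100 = (t - 1)*(t^4 - 5*t^3 - 21*t^2 + 85*t + 100) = (t - 5)*(t - 1)*(t^3 - 21*t - 20) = (t - 5)*(t - 1)*(t + 4)*(t^2 - 4*t - 5) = (t - 5)*(t - 1)*(t + 1)*(t + 4)*(t - 5)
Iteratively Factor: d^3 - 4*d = (d + 2)*(d^2 - 2*d) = (d - 2)*(d + 2)*(d)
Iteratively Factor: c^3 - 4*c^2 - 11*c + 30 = (c - 5)*(c^2 + c - 6) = (c - 5)*(c + 3)*(c - 2)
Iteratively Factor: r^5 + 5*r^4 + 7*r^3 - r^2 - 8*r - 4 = (r - 1)*(r^4 + 6*r^3 + 13*r^2 + 12*r + 4) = (r - 1)*(r + 1)*(r^3 + 5*r^2 + 8*r + 4) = (r - 1)*(r + 1)*(r + 2)*(r^2 + 3*r + 2) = (r - 1)*(r + 1)*(r + 2)^2*(r + 1)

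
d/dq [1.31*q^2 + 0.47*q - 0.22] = 2.62*q + 0.47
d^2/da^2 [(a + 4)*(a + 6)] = 2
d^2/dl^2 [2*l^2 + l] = 4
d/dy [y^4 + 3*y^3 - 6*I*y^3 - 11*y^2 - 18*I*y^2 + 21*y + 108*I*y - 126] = 4*y^3 + y^2*(9 - 18*I) + y*(-22 - 36*I) + 21 + 108*I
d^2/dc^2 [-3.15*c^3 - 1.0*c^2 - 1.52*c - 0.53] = -18.9*c - 2.0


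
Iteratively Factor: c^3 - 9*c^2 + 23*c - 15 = (c - 3)*(c^2 - 6*c + 5) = (c - 3)*(c - 1)*(c - 5)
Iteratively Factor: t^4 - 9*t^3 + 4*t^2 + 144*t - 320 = (t - 4)*(t^3 - 5*t^2 - 16*t + 80) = (t - 5)*(t - 4)*(t^2 - 16) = (t - 5)*(t - 4)^2*(t + 4)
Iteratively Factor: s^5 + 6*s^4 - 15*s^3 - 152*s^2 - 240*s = (s + 3)*(s^4 + 3*s^3 - 24*s^2 - 80*s) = (s + 3)*(s + 4)*(s^3 - s^2 - 20*s) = (s + 3)*(s + 4)^2*(s^2 - 5*s) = s*(s + 3)*(s + 4)^2*(s - 5)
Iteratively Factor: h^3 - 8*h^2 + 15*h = (h - 3)*(h^2 - 5*h) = (h - 5)*(h - 3)*(h)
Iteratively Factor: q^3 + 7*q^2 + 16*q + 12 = (q + 2)*(q^2 + 5*q + 6) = (q + 2)^2*(q + 3)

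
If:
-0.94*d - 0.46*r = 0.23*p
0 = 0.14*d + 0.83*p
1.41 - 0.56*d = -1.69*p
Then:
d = 1.67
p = -0.28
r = -3.27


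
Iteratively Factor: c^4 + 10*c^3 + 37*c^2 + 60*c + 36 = (c + 2)*(c^3 + 8*c^2 + 21*c + 18) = (c + 2)*(c + 3)*(c^2 + 5*c + 6) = (c + 2)*(c + 3)^2*(c + 2)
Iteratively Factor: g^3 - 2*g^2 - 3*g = (g)*(g^2 - 2*g - 3) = g*(g + 1)*(g - 3)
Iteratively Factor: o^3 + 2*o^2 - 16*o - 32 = (o + 2)*(o^2 - 16) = (o + 2)*(o + 4)*(o - 4)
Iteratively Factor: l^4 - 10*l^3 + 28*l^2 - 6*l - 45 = (l - 3)*(l^3 - 7*l^2 + 7*l + 15) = (l - 3)^2*(l^2 - 4*l - 5) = (l - 5)*(l - 3)^2*(l + 1)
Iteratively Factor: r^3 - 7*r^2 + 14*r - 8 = (r - 4)*(r^2 - 3*r + 2) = (r - 4)*(r - 1)*(r - 2)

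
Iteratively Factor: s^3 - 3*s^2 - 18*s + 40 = (s + 4)*(s^2 - 7*s + 10) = (s - 2)*(s + 4)*(s - 5)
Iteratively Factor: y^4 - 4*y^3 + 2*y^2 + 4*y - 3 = (y - 1)*(y^3 - 3*y^2 - y + 3) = (y - 1)^2*(y^2 - 2*y - 3) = (y - 1)^2*(y + 1)*(y - 3)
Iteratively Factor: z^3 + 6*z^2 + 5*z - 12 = (z + 4)*(z^2 + 2*z - 3) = (z + 3)*(z + 4)*(z - 1)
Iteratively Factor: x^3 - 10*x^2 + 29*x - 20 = (x - 1)*(x^2 - 9*x + 20) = (x - 4)*(x - 1)*(x - 5)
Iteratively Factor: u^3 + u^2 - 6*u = (u - 2)*(u^2 + 3*u) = (u - 2)*(u + 3)*(u)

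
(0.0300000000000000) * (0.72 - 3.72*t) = 0.0216 - 0.1116*t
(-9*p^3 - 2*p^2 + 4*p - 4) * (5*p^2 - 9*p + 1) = -45*p^5 + 71*p^4 + 29*p^3 - 58*p^2 + 40*p - 4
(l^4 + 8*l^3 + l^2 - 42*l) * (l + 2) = l^5 + 10*l^4 + 17*l^3 - 40*l^2 - 84*l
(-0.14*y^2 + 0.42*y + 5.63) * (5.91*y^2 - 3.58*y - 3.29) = -0.8274*y^4 + 2.9834*y^3 + 32.2303*y^2 - 21.5372*y - 18.5227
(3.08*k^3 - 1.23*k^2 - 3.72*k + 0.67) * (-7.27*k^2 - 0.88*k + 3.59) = -22.3916*k^5 + 6.2317*k^4 + 39.184*k^3 - 6.013*k^2 - 13.9444*k + 2.4053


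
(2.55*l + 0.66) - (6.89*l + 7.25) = -4.34*l - 6.59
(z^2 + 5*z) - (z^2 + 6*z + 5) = -z - 5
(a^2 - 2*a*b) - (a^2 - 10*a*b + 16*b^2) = 8*a*b - 16*b^2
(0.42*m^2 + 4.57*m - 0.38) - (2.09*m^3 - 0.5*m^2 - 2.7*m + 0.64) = -2.09*m^3 + 0.92*m^2 + 7.27*m - 1.02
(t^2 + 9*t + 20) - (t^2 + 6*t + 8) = 3*t + 12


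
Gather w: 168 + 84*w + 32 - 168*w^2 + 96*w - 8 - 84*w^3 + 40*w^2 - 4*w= -84*w^3 - 128*w^2 + 176*w + 192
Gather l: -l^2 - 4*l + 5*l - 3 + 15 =-l^2 + l + 12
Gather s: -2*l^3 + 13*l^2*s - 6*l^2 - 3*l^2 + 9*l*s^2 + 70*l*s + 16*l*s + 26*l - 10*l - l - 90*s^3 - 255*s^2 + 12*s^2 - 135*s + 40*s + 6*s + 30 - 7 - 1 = -2*l^3 - 9*l^2 + 15*l - 90*s^3 + s^2*(9*l - 243) + s*(13*l^2 + 86*l - 89) + 22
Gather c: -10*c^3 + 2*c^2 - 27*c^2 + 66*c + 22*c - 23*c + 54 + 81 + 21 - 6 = -10*c^3 - 25*c^2 + 65*c + 150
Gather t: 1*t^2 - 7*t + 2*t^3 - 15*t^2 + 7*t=2*t^3 - 14*t^2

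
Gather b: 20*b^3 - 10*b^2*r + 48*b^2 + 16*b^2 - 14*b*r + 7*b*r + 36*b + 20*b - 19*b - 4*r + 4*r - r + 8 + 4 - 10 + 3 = 20*b^3 + b^2*(64 - 10*r) + b*(37 - 7*r) - r + 5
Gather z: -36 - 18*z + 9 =-18*z - 27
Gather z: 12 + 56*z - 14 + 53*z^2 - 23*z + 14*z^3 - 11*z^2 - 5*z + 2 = 14*z^3 + 42*z^2 + 28*z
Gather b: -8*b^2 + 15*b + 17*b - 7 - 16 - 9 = -8*b^2 + 32*b - 32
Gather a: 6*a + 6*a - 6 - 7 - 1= 12*a - 14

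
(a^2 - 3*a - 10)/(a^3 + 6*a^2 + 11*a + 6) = (a - 5)/(a^2 + 4*a + 3)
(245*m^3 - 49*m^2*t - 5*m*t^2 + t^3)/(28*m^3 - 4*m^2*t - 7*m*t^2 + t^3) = (-35*m^2 + 2*m*t + t^2)/(-4*m^2 + t^2)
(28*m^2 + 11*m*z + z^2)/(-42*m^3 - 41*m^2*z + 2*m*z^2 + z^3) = (4*m + z)/(-6*m^2 - 5*m*z + z^2)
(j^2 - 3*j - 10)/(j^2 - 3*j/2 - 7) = 2*(j - 5)/(2*j - 7)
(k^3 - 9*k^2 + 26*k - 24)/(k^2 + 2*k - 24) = (k^2 - 5*k + 6)/(k + 6)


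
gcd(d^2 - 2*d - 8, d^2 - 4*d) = d - 4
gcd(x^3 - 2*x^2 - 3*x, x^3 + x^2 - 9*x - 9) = x^2 - 2*x - 3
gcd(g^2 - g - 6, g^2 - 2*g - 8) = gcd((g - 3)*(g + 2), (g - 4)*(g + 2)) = g + 2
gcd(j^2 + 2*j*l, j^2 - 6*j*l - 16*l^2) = j + 2*l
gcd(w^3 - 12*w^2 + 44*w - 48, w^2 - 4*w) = w - 4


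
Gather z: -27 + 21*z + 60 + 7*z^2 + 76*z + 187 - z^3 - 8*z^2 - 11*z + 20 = -z^3 - z^2 + 86*z + 240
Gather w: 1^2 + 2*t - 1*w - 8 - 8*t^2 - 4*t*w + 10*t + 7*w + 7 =-8*t^2 + 12*t + w*(6 - 4*t)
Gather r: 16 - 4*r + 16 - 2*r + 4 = 36 - 6*r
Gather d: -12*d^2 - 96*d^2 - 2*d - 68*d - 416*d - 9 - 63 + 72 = -108*d^2 - 486*d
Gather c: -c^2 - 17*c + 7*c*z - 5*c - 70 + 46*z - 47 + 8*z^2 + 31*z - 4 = -c^2 + c*(7*z - 22) + 8*z^2 + 77*z - 121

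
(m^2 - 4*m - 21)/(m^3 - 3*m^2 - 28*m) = (m + 3)/(m*(m + 4))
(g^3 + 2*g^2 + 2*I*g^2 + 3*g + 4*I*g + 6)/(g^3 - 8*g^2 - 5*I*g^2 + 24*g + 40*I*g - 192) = (g^2 + g*(2 - I) - 2*I)/(g^2 - 8*g*(1 + I) + 64*I)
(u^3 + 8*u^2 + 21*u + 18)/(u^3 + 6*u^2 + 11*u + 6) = (u + 3)/(u + 1)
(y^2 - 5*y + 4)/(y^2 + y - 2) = (y - 4)/(y + 2)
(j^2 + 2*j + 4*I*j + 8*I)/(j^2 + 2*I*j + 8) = (j + 2)/(j - 2*I)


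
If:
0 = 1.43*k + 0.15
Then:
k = -0.10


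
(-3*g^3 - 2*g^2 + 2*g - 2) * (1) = -3*g^3 - 2*g^2 + 2*g - 2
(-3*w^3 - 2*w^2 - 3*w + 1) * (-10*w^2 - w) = 30*w^5 + 23*w^4 + 32*w^3 - 7*w^2 - w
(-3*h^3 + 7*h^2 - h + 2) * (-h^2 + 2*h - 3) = 3*h^5 - 13*h^4 + 24*h^3 - 25*h^2 + 7*h - 6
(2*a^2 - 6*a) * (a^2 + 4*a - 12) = 2*a^4 + 2*a^3 - 48*a^2 + 72*a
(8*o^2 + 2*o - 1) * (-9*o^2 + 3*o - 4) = -72*o^4 + 6*o^3 - 17*o^2 - 11*o + 4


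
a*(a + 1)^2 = a^3 + 2*a^2 + a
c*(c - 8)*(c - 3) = c^3 - 11*c^2 + 24*c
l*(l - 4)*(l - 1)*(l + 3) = l^4 - 2*l^3 - 11*l^2 + 12*l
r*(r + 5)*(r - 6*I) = r^3 + 5*r^2 - 6*I*r^2 - 30*I*r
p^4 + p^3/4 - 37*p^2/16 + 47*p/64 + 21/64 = (p - 1)*(p - 3/4)*(p + 1/4)*(p + 7/4)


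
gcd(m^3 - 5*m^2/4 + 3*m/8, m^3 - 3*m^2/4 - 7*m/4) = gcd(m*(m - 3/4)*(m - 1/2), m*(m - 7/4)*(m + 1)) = m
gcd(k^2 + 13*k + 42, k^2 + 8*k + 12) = k + 6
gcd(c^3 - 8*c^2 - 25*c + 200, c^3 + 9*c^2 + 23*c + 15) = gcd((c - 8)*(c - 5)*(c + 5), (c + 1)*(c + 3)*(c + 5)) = c + 5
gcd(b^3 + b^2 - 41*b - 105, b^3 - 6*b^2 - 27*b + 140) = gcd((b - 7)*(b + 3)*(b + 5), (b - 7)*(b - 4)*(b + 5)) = b^2 - 2*b - 35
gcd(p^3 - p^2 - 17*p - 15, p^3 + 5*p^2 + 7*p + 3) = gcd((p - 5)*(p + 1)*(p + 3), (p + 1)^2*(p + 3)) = p^2 + 4*p + 3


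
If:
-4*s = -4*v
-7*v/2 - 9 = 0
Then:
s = -18/7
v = -18/7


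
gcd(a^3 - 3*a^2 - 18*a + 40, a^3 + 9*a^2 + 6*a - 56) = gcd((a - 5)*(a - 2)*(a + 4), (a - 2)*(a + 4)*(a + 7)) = a^2 + 2*a - 8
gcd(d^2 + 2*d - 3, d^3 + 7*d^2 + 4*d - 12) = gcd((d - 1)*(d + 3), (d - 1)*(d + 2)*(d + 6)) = d - 1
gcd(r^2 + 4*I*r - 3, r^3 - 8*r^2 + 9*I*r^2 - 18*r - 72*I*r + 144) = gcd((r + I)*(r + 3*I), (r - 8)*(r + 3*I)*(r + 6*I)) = r + 3*I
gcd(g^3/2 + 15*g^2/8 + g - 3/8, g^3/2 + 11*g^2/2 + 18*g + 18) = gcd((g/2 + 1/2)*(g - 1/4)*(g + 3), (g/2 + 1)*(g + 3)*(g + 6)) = g + 3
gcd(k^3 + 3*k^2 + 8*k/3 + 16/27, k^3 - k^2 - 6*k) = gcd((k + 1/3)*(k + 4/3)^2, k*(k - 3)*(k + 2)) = 1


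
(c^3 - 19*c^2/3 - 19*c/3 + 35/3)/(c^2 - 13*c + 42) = (3*c^2 + 2*c - 5)/(3*(c - 6))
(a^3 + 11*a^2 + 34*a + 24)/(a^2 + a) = a + 10 + 24/a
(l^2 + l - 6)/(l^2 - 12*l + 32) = (l^2 + l - 6)/(l^2 - 12*l + 32)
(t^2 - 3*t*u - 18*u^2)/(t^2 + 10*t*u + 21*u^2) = (t - 6*u)/(t + 7*u)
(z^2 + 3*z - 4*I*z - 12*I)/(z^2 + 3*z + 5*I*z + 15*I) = (z - 4*I)/(z + 5*I)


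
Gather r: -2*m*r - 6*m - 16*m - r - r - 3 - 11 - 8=-22*m + r*(-2*m - 2) - 22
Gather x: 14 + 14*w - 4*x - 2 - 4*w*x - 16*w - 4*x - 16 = -2*w + x*(-4*w - 8) - 4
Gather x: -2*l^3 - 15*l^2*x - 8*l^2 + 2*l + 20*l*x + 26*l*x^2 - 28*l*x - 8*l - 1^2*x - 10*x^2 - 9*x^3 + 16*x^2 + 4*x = -2*l^3 - 8*l^2 - 6*l - 9*x^3 + x^2*(26*l + 6) + x*(-15*l^2 - 8*l + 3)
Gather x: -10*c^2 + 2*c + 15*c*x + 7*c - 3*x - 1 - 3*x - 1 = -10*c^2 + 9*c + x*(15*c - 6) - 2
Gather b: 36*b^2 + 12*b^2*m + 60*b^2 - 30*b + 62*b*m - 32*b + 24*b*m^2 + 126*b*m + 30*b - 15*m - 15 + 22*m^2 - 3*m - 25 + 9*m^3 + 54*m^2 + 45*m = b^2*(12*m + 96) + b*(24*m^2 + 188*m - 32) + 9*m^3 + 76*m^2 + 27*m - 40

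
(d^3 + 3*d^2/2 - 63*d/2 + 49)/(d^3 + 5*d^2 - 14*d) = (d - 7/2)/d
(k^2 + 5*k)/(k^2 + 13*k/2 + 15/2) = 2*k/(2*k + 3)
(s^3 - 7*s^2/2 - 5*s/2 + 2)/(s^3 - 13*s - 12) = (s - 1/2)/(s + 3)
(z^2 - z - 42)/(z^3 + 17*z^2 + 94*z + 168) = (z - 7)/(z^2 + 11*z + 28)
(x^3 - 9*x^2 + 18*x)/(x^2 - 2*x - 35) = x*(-x^2 + 9*x - 18)/(-x^2 + 2*x + 35)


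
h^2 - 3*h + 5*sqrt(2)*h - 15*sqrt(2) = (h - 3)*(h + 5*sqrt(2))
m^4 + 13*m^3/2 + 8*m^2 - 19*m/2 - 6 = (m - 1)*(m + 1/2)*(m + 3)*(m + 4)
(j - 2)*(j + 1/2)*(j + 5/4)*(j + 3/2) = j^4 + 5*j^3/4 - 13*j^2/4 - 89*j/16 - 15/8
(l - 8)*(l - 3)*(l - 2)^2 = l^4 - 15*l^3 + 72*l^2 - 140*l + 96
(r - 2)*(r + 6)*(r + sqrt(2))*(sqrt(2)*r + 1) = sqrt(2)*r^4 + 3*r^3 + 4*sqrt(2)*r^3 - 11*sqrt(2)*r^2 + 12*r^2 - 36*r + 4*sqrt(2)*r - 12*sqrt(2)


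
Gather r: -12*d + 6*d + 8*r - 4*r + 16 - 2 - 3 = -6*d + 4*r + 11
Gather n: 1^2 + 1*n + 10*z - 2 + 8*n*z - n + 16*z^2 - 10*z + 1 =8*n*z + 16*z^2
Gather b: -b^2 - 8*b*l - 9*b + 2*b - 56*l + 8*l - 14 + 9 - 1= -b^2 + b*(-8*l - 7) - 48*l - 6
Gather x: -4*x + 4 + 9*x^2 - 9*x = 9*x^2 - 13*x + 4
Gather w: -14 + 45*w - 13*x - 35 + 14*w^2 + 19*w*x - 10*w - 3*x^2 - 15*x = 14*w^2 + w*(19*x + 35) - 3*x^2 - 28*x - 49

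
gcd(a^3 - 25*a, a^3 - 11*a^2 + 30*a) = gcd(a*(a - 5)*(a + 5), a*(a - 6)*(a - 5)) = a^2 - 5*a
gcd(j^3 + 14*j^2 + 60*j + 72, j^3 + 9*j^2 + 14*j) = j + 2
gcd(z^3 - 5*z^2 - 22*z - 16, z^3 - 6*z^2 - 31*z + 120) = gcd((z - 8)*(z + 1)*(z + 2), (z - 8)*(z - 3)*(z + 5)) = z - 8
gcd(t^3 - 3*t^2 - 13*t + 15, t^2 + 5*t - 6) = t - 1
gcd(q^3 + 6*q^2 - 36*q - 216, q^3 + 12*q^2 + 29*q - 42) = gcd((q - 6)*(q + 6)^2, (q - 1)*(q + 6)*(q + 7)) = q + 6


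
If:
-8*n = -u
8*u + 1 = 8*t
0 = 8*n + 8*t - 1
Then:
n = 0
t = 1/8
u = 0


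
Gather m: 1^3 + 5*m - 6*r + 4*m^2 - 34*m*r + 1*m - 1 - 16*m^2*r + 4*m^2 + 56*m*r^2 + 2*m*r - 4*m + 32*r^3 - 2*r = m^2*(8 - 16*r) + m*(56*r^2 - 32*r + 2) + 32*r^3 - 8*r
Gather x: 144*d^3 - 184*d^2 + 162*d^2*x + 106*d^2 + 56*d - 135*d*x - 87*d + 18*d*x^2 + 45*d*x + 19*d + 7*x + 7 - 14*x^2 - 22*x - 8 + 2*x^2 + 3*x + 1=144*d^3 - 78*d^2 - 12*d + x^2*(18*d - 12) + x*(162*d^2 - 90*d - 12)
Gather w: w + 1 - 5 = w - 4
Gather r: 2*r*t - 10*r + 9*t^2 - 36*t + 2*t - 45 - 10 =r*(2*t - 10) + 9*t^2 - 34*t - 55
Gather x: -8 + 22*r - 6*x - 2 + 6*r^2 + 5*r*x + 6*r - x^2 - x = 6*r^2 + 28*r - x^2 + x*(5*r - 7) - 10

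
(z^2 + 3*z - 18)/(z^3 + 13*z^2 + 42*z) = (z - 3)/(z*(z + 7))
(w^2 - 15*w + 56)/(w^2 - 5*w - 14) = (w - 8)/(w + 2)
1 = 1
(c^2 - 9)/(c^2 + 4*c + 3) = (c - 3)/(c + 1)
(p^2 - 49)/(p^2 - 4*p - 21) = (p + 7)/(p + 3)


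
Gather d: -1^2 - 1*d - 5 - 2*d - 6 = -3*d - 12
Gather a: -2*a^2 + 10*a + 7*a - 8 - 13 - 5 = -2*a^2 + 17*a - 26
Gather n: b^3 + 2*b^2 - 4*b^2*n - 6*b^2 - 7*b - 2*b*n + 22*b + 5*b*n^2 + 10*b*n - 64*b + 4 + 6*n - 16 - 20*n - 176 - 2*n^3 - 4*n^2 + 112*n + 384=b^3 - 4*b^2 - 49*b - 2*n^3 + n^2*(5*b - 4) + n*(-4*b^2 + 8*b + 98) + 196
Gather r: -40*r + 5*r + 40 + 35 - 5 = 70 - 35*r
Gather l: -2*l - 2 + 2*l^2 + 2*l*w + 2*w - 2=2*l^2 + l*(2*w - 2) + 2*w - 4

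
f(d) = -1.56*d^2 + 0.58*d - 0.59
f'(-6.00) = 19.30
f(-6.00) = -60.23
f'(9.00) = -27.50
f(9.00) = -121.73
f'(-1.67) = 5.79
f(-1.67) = -5.91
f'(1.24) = -3.29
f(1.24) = -2.27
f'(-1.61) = 5.60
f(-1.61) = -5.57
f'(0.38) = -0.61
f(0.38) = -0.59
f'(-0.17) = 1.11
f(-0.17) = -0.73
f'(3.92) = -11.65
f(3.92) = -22.29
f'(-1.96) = 6.70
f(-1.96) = -7.72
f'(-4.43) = 14.40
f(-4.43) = -33.77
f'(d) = 0.58 - 3.12*d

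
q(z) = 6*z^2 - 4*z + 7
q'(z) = 12*z - 4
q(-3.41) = 90.41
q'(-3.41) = -44.92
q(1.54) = 15.07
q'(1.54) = 14.48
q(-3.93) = 115.39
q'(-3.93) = -51.16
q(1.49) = 14.36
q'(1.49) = 13.88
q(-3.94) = 115.90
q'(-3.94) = -51.28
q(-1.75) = 32.38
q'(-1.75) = -25.00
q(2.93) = 46.79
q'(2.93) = 31.16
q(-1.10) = 18.66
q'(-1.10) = -17.20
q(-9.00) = 529.00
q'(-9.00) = -112.00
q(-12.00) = 919.00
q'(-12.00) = -148.00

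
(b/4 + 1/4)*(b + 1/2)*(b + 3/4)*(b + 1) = b^4/4 + 13*b^3/16 + 31*b^2/32 + b/2 + 3/32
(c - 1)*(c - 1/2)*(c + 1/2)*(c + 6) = c^4 + 5*c^3 - 25*c^2/4 - 5*c/4 + 3/2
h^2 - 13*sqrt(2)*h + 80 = (h - 8*sqrt(2))*(h - 5*sqrt(2))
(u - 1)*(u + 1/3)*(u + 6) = u^3 + 16*u^2/3 - 13*u/3 - 2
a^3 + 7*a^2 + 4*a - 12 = (a - 1)*(a + 2)*(a + 6)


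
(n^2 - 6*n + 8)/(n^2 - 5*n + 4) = (n - 2)/(n - 1)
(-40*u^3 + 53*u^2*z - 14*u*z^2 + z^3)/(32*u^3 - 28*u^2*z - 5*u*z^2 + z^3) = (-5*u + z)/(4*u + z)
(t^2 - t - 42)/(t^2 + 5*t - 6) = (t - 7)/(t - 1)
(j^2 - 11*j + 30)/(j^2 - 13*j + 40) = (j - 6)/(j - 8)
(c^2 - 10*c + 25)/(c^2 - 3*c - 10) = (c - 5)/(c + 2)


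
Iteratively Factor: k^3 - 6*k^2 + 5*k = (k)*(k^2 - 6*k + 5) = k*(k - 5)*(k - 1)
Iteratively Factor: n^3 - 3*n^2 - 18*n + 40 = (n - 5)*(n^2 + 2*n - 8) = (n - 5)*(n + 4)*(n - 2)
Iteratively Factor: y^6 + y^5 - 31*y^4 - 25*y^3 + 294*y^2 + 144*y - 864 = (y + 4)*(y^5 - 3*y^4 - 19*y^3 + 51*y^2 + 90*y - 216) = (y - 4)*(y + 4)*(y^4 + y^3 - 15*y^2 - 9*y + 54) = (y - 4)*(y - 3)*(y + 4)*(y^3 + 4*y^2 - 3*y - 18) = (y - 4)*(y - 3)*(y + 3)*(y + 4)*(y^2 + y - 6) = (y - 4)*(y - 3)*(y + 3)^2*(y + 4)*(y - 2)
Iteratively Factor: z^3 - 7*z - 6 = (z - 3)*(z^2 + 3*z + 2) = (z - 3)*(z + 1)*(z + 2)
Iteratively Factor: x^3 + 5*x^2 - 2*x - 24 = (x + 3)*(x^2 + 2*x - 8) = (x - 2)*(x + 3)*(x + 4)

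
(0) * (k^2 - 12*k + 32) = 0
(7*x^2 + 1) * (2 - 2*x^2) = -14*x^4 + 12*x^2 + 2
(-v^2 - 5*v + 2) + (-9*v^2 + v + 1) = -10*v^2 - 4*v + 3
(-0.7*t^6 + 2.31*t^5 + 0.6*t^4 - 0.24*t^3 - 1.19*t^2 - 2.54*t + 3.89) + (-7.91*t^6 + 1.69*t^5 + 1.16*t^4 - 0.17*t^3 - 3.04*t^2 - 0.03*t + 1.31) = -8.61*t^6 + 4.0*t^5 + 1.76*t^4 - 0.41*t^3 - 4.23*t^2 - 2.57*t + 5.2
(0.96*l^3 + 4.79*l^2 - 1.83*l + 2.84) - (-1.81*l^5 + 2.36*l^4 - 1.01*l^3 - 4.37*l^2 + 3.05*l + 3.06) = 1.81*l^5 - 2.36*l^4 + 1.97*l^3 + 9.16*l^2 - 4.88*l - 0.22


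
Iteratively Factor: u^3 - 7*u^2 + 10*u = (u - 5)*(u^2 - 2*u) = (u - 5)*(u - 2)*(u)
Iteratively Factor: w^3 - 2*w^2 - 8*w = (w - 4)*(w^2 + 2*w) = w*(w - 4)*(w + 2)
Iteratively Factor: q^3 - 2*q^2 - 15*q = (q - 5)*(q^2 + 3*q) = q*(q - 5)*(q + 3)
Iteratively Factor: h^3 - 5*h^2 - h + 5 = (h + 1)*(h^2 - 6*h + 5) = (h - 5)*(h + 1)*(h - 1)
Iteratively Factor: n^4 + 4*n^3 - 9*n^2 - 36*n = (n + 4)*(n^3 - 9*n) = (n + 3)*(n + 4)*(n^2 - 3*n) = n*(n + 3)*(n + 4)*(n - 3)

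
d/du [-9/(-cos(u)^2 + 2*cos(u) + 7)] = 18*(cos(u) - 1)*sin(u)/(sin(u)^2 + 2*cos(u) + 6)^2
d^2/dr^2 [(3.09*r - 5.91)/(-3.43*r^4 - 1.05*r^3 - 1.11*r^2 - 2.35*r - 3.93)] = (-436.242492*r^7 + 1212.55302*r^6 + 547.518258*r^5 + 611.043174*r^4 + 1141.452492*r^3 - 671.796072*r^2 + 27.048762*r + 70.788954)/(40.353607*r^12 + 37.059435*r^11 + 50.521842*r^10 + 108.08616*r^9 + 205.838955*r^8 + 150.26004*r^7 + 177.402315*r^6 + 243.63126*r^5 + 250.028055*r^4 + 123.13774*r^3 + 116.541792*r^2 + 108.886545*r + 60.698457)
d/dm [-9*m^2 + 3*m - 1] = 3 - 18*m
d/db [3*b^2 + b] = 6*b + 1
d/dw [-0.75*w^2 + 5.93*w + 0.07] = 5.93 - 1.5*w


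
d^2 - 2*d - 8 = (d - 4)*(d + 2)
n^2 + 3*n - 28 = (n - 4)*(n + 7)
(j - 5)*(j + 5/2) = j^2 - 5*j/2 - 25/2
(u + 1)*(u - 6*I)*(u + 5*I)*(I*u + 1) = I*u^4 + 2*u^3 + I*u^3 + 2*u^2 + 29*I*u^2 + 30*u + 29*I*u + 30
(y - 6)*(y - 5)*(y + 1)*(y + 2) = y^4 - 8*y^3 - y^2 + 68*y + 60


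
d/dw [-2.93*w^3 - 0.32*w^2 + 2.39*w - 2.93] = -8.79*w^2 - 0.64*w + 2.39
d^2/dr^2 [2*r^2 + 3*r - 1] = 4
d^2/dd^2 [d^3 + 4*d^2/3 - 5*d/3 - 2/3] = 6*d + 8/3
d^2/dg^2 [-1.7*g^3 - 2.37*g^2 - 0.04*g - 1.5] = -10.2*g - 4.74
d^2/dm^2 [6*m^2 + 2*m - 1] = 12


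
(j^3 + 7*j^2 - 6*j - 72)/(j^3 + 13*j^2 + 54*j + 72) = (j - 3)/(j + 3)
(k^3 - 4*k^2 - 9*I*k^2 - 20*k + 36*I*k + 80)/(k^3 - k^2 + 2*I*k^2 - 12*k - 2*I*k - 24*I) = (k^2 - 9*I*k - 20)/(k^2 + k*(3 + 2*I) + 6*I)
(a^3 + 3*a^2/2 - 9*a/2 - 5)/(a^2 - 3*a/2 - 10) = (a^2 - a - 2)/(a - 4)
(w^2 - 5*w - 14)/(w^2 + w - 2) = (w - 7)/(w - 1)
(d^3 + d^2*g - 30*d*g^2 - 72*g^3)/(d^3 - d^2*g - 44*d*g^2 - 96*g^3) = (d - 6*g)/(d - 8*g)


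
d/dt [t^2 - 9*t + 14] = 2*t - 9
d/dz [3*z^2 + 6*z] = 6*z + 6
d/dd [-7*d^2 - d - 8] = -14*d - 1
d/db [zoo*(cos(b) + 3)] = zoo*sin(b)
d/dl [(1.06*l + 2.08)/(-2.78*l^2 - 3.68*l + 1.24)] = (2.9468*l^2 + 11.5648*l + 8.9688)/(7.7284*l^4 + 20.4608*l^3 + 6.648*l^2 - 9.1264*l + 1.5376)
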